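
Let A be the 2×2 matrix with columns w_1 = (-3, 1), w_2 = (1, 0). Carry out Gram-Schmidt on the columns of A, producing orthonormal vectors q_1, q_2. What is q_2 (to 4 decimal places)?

q_2 = (0.3162, 0.9487)

q_1 = w_1/‖w_1‖ = (-3, 1)/3.1623 = (-0.9487, 0.3162).
r_{12} = q_1·w_2 = -0.9487.
u_2 = w_2 + 0.9487·q_1 = (0.1000, 0.3000).
‖u_2‖ = 0.3162, so q_2 = (0.3162, 0.9487).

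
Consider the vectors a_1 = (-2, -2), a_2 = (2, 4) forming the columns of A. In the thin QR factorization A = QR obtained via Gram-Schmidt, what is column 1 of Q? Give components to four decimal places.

q_1 = (-0.7071, -0.7071)

q_1 = a_1/‖a_1‖ = (-2, -2)/2.8284 = (-0.7071, -0.7071).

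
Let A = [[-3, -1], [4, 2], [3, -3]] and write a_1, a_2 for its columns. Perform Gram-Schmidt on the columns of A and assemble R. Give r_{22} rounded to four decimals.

r_{22} = 3.7259

e_1 = a_1/‖a_1‖ = (-3, 4, 3)/5.8310 = (-0.5145, 0.6860, 0.5145).
r_{12} = e_1·a_2 = 0.3430.
u_2 = a_2 − 0.3430·e_1 = (-0.8235, 1.7647, -3.1765).
r_{22} = ‖u_2‖ = 3.7259.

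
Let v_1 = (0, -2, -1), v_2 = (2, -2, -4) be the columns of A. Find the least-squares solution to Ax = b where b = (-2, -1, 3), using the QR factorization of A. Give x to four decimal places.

x = (1.5714, -1.1071)

v_1 = (0, -2, -1); ‖v_1‖ = 2.2361, so q_1 = (0.0000, -0.8944, -0.4472).
q_1·v_2 = 0.0000·2 + (-0.8944)·(-2) + (-0.4472)·(-4) = 3.5777.
u_2 = v_2 − 3.5777·q_1 = (2.0000, 1.2000, -2.4000).
‖u_2‖ = 3.3466, so q_2 = (0.5976, 0.3586, -0.7171).
Qᵀb = (-0.4472, -3.7052).
Back-substitute: x_2 = -3.7052/3.3466 = -1.1071.
x_1 = (-0.4472 − 3.5777·(-1.1071))/2.2361 = 1.5714.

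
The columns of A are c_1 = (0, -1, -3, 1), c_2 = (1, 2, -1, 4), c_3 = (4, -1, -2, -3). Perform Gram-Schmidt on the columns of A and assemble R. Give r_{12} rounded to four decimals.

r_{12} = 1.5076

c_1 = (0, -1, -3, 1); ‖c_1‖ = 3.3166, so e_1 = (0.0000, -0.3015, -0.9045, 0.3015).
r_{12} = e_1·c_2 = 1.5076.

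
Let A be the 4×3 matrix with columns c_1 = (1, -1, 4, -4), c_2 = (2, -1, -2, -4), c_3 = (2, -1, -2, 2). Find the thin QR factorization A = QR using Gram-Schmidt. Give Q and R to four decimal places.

e_1 = c_1/‖c_1‖ = (1, -1, 4, -4)/5.8310 = (0.1715, -0.1715, 0.6860, -0.6860).
r_{12} = e_1·c_2 = 1.8865.
u_2 = c_2 − 1.8865·e_1 = (1.6765, -0.6765, -3.2941, -2.7059).
‖u_2‖ = 4.6305, so e_2 = (0.3621, -0.1461, -0.7114, -0.5844).
r_{13} = e_1·c_3 = -2.2295; r_{23} = e_2·c_3 = 1.1243.
u_3 = c_3 + 2.2295·e_1 − 1.1243·e_2 = (1.9753, -1.2181, 0.3292, 1.1276).
‖u_3‖ = 2.6010, so e_3 = (0.7594, -0.4683, 0.1266, 0.4335).

Q = [[0.1715, 0.3621, 0.7594], [-0.1715, -0.1461, -0.4683], [0.6860, -0.7114, 0.1266], [-0.6860, -0.5844, 0.4335]], R = [[5.8310, 1.8865, -2.2295], [0.0000, 4.6305, 1.1243], [0.0000, 0.0000, 2.6010]]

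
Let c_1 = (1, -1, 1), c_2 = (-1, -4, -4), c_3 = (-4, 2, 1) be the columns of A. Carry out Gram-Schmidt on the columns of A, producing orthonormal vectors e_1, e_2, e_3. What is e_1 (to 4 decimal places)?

c_1 = (1, -1, 1); ‖c_1‖ = 1.7321, so e_1 = (0.5774, -0.5774, 0.5774).

e_1 = (0.5774, -0.5774, 0.5774)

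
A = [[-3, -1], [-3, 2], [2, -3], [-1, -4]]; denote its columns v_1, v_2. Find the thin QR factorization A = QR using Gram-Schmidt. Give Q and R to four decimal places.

v_1 = (-3, -3, 2, -1); ‖v_1‖ = 4.7958, so e_1 = (-0.6255, -0.6255, 0.4170, -0.2085).
e_1·v_2 = (-0.6255)·(-1) + (-0.6255)·2 + 0.4170·(-3) + (-0.2085)·(-4) = -1.0426.
u_2 = v_2 + 1.0426·e_1 = (-1.6522, 1.3478, -2.5652, -4.2174).
‖u_2‖ = 5.3771, so e_2 = (-0.3073, 0.2507, -0.4771, -0.7843).

Q = [[-0.6255, -0.3073], [-0.6255, 0.2507], [0.4170, -0.4771], [-0.2085, -0.7843]], R = [[4.7958, -1.0426], [0.0000, 5.3771]]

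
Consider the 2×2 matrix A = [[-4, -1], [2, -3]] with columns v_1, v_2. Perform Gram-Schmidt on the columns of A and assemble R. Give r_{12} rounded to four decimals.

v_1 = (-4, 2); ‖v_1‖ = 4.4721, so e_1 = (-0.8944, 0.4472).
r_{12} = e_1·v_2 = -0.4472.

r_{12} = -0.4472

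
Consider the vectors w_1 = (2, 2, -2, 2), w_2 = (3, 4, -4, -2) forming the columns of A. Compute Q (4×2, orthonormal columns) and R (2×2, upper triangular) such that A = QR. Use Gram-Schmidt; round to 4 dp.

q_1 = w_1/‖w_1‖ = (2, 2, -2, 2)/4.0000 = (0.5000, 0.5000, -0.5000, 0.5000).
r_{12} = q_1·w_2 = 4.5000.
u_2 = w_2 − 4.5000·q_1 = (0.7500, 1.7500, -1.7500, -4.2500).
‖u_2‖ = 4.9749, so q_2 = (0.1508, 0.3518, -0.3518, -0.8543).

Q = [[0.5000, 0.1508], [0.5000, 0.3518], [-0.5000, -0.3518], [0.5000, -0.8543]], R = [[4.0000, 4.5000], [0.0000, 4.9749]]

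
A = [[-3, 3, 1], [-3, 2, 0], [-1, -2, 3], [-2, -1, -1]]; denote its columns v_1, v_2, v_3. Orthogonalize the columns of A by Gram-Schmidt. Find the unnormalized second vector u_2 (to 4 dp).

u_2 = (1.5652, 0.5652, -2.4783, -1.9565)

q_1 = v_1/‖v_1‖ = (-3, -3, -1, -2)/4.7958 = (-0.6255, -0.6255, -0.2085, -0.4170).
r_{12} = q_1·v_2 = -2.2937.
u_2 = v_2 + 2.2937·q_1 = (1.5652, 0.5652, -2.4783, -1.9565).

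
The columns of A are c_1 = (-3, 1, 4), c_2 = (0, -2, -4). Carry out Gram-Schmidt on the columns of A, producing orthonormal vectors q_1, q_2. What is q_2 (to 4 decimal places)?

q_2 = (-0.7564, -0.4763, -0.4483)

q_1 = c_1/‖c_1‖ = (-3, 1, 4)/5.0990 = (-0.5883, 0.1961, 0.7845).
r_{12} = q_1·c_2 = -3.5301.
u_2 = c_2 + 3.5301·q_1 = (-2.0769, -1.3077, -1.2308).
‖u_2‖ = 2.7456, so q_2 = (-0.7564, -0.4763, -0.4483).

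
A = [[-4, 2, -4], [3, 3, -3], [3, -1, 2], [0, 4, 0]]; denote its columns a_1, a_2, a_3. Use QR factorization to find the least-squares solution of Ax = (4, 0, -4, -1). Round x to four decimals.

e_1 = a_1/‖a_1‖ = (-4, 3, 3, 0)/5.8310 = (-0.6860, 0.5145, 0.5145, 0.0000).
r_{12} = e_1·a_2 = -0.3430.
u_2 = a_2 + 0.3430·e_1 = (1.7647, 3.1765, -0.8235, 4.0000).
‖u_2‖ = 5.4665, so e_2 = (0.3228, 0.5811, -0.1507, 0.7317).
r_{13} = e_1·a_3 = 2.2295; r_{23} = e_2·a_3 = -3.3358.
u_3 = a_3 − 2.2295·e_1 + 3.3358·e_2 = (-1.3937, -2.2087, 0.3504, 2.4409).
‖u_3‖ = 3.5919, so e_3 = (-0.3880, -0.6149, 0.0976, 0.6796).
Qᵀb = (-4.8020, 1.1622, -2.6218).
Back-substitute: x_3 = -2.6218/3.5919 = -0.7299.
x_2 = (1.1622 + 3.3358·(-0.7299))/5.4665 = -0.2328.
x_1 = (-4.8020 + 0.3430·(-0.2328) − 2.2295·(-0.7299))/5.8310 = -0.5581.

x = (-0.5581, -0.2328, -0.7299)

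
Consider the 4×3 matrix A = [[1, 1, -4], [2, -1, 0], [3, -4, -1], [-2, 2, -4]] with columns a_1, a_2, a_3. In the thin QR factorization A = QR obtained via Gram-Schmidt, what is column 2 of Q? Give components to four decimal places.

e_2 = (0.7975, 0.3646, -0.4785, 0.0456)

a_1 = (1, 2, 3, -2); ‖a_1‖ = 4.2426, so e_1 = (0.2357, 0.4714, 0.7071, -0.4714).
e_1·a_2 = 0.2357·1 + 0.4714·(-1) + 0.7071·(-4) + (-0.4714)·2 = -4.0069.
u_2 = a_2 + 4.0069·e_1 = (1.9444, 0.8889, -1.1667, 0.1111).
‖u_2‖ = 2.4381, so e_2 = (0.7975, 0.3646, -0.4785, 0.0456).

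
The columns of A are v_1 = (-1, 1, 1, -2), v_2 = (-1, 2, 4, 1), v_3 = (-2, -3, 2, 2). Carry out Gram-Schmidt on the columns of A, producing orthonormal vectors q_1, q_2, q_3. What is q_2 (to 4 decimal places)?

q_2 = (-0.0666, 0.2995, 0.7654, 0.5657)

v_1 = (-1, 1, 1, -2); ‖v_1‖ = 2.6458, so q_1 = (-0.3780, 0.3780, 0.3780, -0.7559).
q_1·v_2 = (-0.3780)·(-1) + 0.3780·2 + 0.3780·4 + (-0.7559)·1 = 1.8898.
u_2 = v_2 − 1.8898·q_1 = (-0.2857, 1.2857, 3.2857, 2.4286).
‖u_2‖ = 4.2929, so q_2 = (-0.0666, 0.2995, 0.7654, 0.5657).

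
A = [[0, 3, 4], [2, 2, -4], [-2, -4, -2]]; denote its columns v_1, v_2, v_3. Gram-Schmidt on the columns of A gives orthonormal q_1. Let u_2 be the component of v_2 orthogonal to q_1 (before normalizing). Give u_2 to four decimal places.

u_2 = (3.0000, -1.0000, -1.0000)

v_1 = (0, 2, -2); ‖v_1‖ = 2.8284, so q_1 = (0.0000, 0.7071, -0.7071).
q_1·v_2 = 0.0000·3 + 0.7071·2 + (-0.7071)·(-4) = 4.2426.
u_2 = v_2 − 4.2426·q_1 = (3.0000, -1.0000, -1.0000).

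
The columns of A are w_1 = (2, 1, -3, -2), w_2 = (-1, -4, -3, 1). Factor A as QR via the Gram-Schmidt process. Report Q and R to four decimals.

w_1 = (2, 1, -3, -2); ‖w_1‖ = 4.2426, so q_1 = (0.4714, 0.2357, -0.7071, -0.4714).
q_1·w_2 = 0.4714·(-1) + 0.2357·(-4) + (-0.7071)·(-3) + (-0.4714)·1 = 0.2357.
u_2 = w_2 − 0.2357·q_1 = (-1.1111, -4.0556, -2.8333, 1.1111).
‖u_2‖ = 5.1908, so q_2 = (-0.2141, -0.7813, -0.5458, 0.2141).

Q = [[0.4714, -0.2141], [0.2357, -0.7813], [-0.7071, -0.5458], [-0.4714, 0.2141]], R = [[4.2426, 0.2357], [0.0000, 5.1908]]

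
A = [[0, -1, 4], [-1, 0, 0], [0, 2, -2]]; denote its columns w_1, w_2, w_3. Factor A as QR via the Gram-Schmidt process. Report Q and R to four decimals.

e_1 = w_1/‖w_1‖ = (0, -1, 0)/1.0000 = (0.0000, -1.0000, 0.0000).
r_{12} = e_1·w_2 = 0.0000.
u_2 = w_2 + 0.0000·e_1 = (-1.0000, 0.0000, 2.0000).
‖u_2‖ = 2.2361, so e_2 = (-0.4472, 0.0000, 0.8944).
r_{13} = e_1·w_3 = 0.0000; r_{23} = e_2·w_3 = -3.5777.
u_3 = w_3 + 0.0000·e_1 + 3.5777·e_2 = (2.4000, 0.0000, 1.2000).
‖u_3‖ = 2.6833, so e_3 = (0.8944, 0.0000, 0.4472).

Q = [[0.0000, -0.4472, 0.8944], [-1.0000, 0.0000, 0.0000], [0.0000, 0.8944, 0.4472]], R = [[1.0000, 0.0000, 0.0000], [0.0000, 2.2361, -3.5777], [0.0000, 0.0000, 2.6833]]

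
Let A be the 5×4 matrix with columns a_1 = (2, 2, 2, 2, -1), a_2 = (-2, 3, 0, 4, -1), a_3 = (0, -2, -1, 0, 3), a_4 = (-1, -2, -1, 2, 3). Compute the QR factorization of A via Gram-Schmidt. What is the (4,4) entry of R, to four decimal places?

a_1 = (2, 2, 2, 2, -1); ‖a_1‖ = 4.1231, so q_1 = (0.4851, 0.4851, 0.4851, 0.4851, -0.2425).
q_1·a_2 = 0.4851·(-2) + 0.4851·3 + 0.4851·0 + 0.4851·4 + (-0.2425)·(-1) = 2.6679.
u_2 = a_2 − 2.6679·q_1 = (-3.2941, 1.7059, -1.2941, 2.7059, -0.3529).
‖u_2‖ = 4.7836, so q_2 = (-0.6886, 0.3566, -0.2705, 0.5657, -0.0738).
q_1·a_3 = 0.4851·0 + 0.4851·(-2) + 0.4851·(-1) + 0.4851·0 + (-0.2425)·3 = -2.1828; q_2·a_3 = (-0.6886)·0 + 0.3566·(-2) + (-0.2705)·(-1) + 0.5657·0 + (-0.0738)·3 = -0.6640.
u_3 = a_3 + 2.1828·q_1 + 0.6640·q_2 = (0.6015, -0.7044, -0.1208, 1.4344, 2.4216).
‖u_3‖ = 2.9655, so q_3 = (0.2028, -0.2375, -0.0407, 0.4837, 0.8166).
q_1·a_4 = 0.4851·(-1) + 0.4851·(-2) + 0.4851·(-1) + 0.4851·2 + (-0.2425)·3 = -1.6977; q_2·a_4 = (-0.6886)·(-1) + 0.3566·(-2) + (-0.2705)·(-1) + 0.5657·2 + (-0.0738)·3 = 1.1559; q_3·a_4 = 0.2028·(-1) + (-0.2375)·(-2) + (-0.0407)·(-1) + 0.4837·2 + 0.8166·3 = 3.7301.
u_4 = a_4 + 1.6977·q_1 − 1.1559·q_2 − 3.7301·q_3 = (-0.1371, -0.7027, 0.2882, 0.3654, -0.3724).
r_{44} = ‖u_4‖ = 0.9316.

r_{44} = 0.9316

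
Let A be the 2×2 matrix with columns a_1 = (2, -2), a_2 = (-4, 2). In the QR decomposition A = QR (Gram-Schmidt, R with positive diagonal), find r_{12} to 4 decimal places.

r_{12} = -4.2426

a_1 = (2, -2); ‖a_1‖ = 2.8284, so e_1 = (0.7071, -0.7071).
r_{12} = e_1·a_2 = -4.2426.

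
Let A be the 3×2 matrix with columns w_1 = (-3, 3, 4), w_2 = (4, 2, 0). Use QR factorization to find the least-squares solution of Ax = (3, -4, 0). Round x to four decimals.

e_1 = w_1/‖w_1‖ = (-3, 3, 4)/5.8310 = (-0.5145, 0.5145, 0.6860).
r_{12} = e_1·w_2 = -1.0290.
u_2 = w_2 + 1.0290·e_1 = (3.4706, 2.5294, 0.7059).
‖u_2‖ = 4.3521, so e_2 = (0.7974, 0.5812, 0.1622).
Qᵀb = (-3.6015, 0.0676).
Back-substitute: x_2 = 0.0676/4.3521 = 0.0155.
x_1 = (-3.6015 + 1.0290·0.0155)/5.8310 = -0.6149.

x = (-0.6149, 0.0155)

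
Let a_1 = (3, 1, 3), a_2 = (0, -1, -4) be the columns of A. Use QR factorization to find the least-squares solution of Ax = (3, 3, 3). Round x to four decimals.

x = (1.0519, -0.0779)

a_1 = (3, 1, 3); ‖a_1‖ = 4.3589, so e_1 = (0.6882, 0.2294, 0.6882).
e_1·a_2 = 0.6882·0 + 0.2294·(-1) + 0.6882·(-4) = -2.9824.
u_2 = a_2 + 2.9824·e_1 = (2.0526, -0.3158, -1.9474).
‖u_2‖ = 2.8470, so e_2 = (0.7210, -0.1109, -0.6840).
Qᵀb = (4.8177, -0.2218).
Back-substitute: x_2 = -0.2218/2.8470 = -0.0779.
x_1 = (4.8177 + 2.9824·(-0.0779))/4.3589 = 1.0519.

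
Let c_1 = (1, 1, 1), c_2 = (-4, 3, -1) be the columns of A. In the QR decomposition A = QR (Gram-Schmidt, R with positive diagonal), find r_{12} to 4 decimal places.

r_{12} = -1.1547

c_1 = (1, 1, 1); ‖c_1‖ = 1.7321, so q_1 = (0.5774, 0.5774, 0.5774).
r_{12} = q_1·c_2 = -1.1547.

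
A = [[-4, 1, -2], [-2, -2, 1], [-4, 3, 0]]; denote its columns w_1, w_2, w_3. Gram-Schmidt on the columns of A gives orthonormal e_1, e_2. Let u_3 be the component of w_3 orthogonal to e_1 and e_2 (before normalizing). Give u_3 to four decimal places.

u_3 = (-1.4000, 0.8000, 1.0000)

e_1 = w_1/‖w_1‖ = (-4, -2, -4)/6.0000 = (-0.6667, -0.3333, -0.6667).
r_{12} = e_1·w_2 = -2.0000.
u_2 = w_2 + 2.0000·e_1 = (-0.3333, -2.6667, 1.6667).
‖u_2‖ = 3.1623, so e_2 = (-0.1054, -0.8433, 0.5270).
r_{13} = e_1·w_3 = 1.0000; r_{23} = e_2·w_3 = -0.6325.
u_3 = w_3 − 1.0000·e_1 + 0.6325·e_2 = (-1.4000, 0.8000, 1.0000).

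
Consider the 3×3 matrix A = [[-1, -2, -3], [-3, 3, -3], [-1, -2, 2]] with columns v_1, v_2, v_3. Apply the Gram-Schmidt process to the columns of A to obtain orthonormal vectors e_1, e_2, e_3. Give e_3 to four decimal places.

v_1 = (-1, -3, -1); ‖v_1‖ = 3.3166, so e_1 = (-0.3015, -0.9045, -0.3015).
e_1·v_2 = (-0.3015)·(-2) + (-0.9045)·3 + (-0.3015)·(-2) = -1.5076.
u_2 = v_2 + 1.5076·e_1 = (-2.4545, 1.6364, -2.4545).
‖u_2‖ = 3.8376, so e_2 = (-0.6396, 0.4264, -0.6396).
e_1·v_3 = (-0.3015)·(-3) + (-0.9045)·(-3) + (-0.3015)·2 = 3.0151; e_2·v_3 = (-0.6396)·(-3) + 0.4264·(-3) + (-0.6396)·2 = -0.6396.
u_3 = v_3 − 3.0151·e_1 + 0.6396·e_2 = (-2.5000, 0.0000, 2.5000).
‖u_3‖ = 3.5355, so e_3 = (-0.7071, 0.0000, 0.7071).

e_3 = (-0.7071, 0.0000, 0.7071)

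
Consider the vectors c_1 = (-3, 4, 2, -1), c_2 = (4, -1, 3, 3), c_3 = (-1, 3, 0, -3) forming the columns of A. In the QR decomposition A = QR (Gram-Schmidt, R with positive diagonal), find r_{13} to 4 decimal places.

r_{13} = 3.2863

c_1 = (-3, 4, 2, -1); ‖c_1‖ = 5.4772, so q_1 = (-0.5477, 0.7303, 0.3651, -0.1826).
r_{13} = q_1·c_3 = 3.2863.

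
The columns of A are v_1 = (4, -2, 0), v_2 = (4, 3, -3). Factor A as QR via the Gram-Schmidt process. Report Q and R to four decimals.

Q = [[0.8944, 0.3714], [-0.4472, 0.7428], [0.0000, -0.5571]], R = [[4.4721, 2.2361], [0.0000, 5.3852]]

v_1 = (4, -2, 0); ‖v_1‖ = 4.4721, so e_1 = (0.8944, -0.4472, 0.0000).
e_1·v_2 = 0.8944·4 + (-0.4472)·3 + 0.0000·(-3) = 2.2361.
u_2 = v_2 − 2.2361·e_1 = (2.0000, 4.0000, -3.0000).
‖u_2‖ = 5.3852, so e_2 = (0.3714, 0.7428, -0.5571).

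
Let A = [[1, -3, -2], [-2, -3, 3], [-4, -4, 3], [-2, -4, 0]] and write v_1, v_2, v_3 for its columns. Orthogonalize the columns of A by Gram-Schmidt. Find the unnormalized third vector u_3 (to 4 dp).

u_3 = (0.0921, 1.6660, -0.3013, -1.0173)

q_1 = v_1/‖v_1‖ = (1, -2, -4, -2)/5.0000 = (0.2000, -0.4000, -0.8000, -0.4000).
r_{12} = q_1·v_2 = 5.4000.
u_2 = v_2 − 5.4000·q_1 = (-4.0800, -0.8400, 0.3200, -1.8400).
‖u_2‖ = 4.5651, so q_2 = (-0.8937, -0.1840, 0.0701, -0.4031).
r_{13} = q_1·v_3 = -4.0000; r_{23} = q_2·v_3 = 1.4458.
u_3 = v_3 + 4.0000·q_1 − 1.4458·q_2 = (0.0921, 1.6660, -0.3013, -1.0173).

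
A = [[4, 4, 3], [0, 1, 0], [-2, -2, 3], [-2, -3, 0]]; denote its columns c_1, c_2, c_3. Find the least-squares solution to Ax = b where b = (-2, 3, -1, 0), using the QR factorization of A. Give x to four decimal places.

x = (-2.1000, 1.8000, -0.4000)

c_1 = (4, 0, -2, -2); ‖c_1‖ = 4.8990, so e_1 = (0.8165, 0.0000, -0.4082, -0.4082).
e_1·c_2 = 0.8165·4 + 0.0000·1 + (-0.4082)·(-2) + (-0.4082)·(-3) = 5.3072.
u_2 = c_2 − 5.3072·e_1 = (-0.3333, 1.0000, 0.1667, -0.8333).
‖u_2‖ = 1.3540, so e_2 = (-0.2462, 0.7385, 0.1231, -0.6155).
e_1·c_3 = 0.8165·3 + 0.0000·0 + (-0.4082)·3 + (-0.4082)·0 = 1.2247; e_2·c_3 = (-0.2462)·3 + 0.7385·0 + 0.1231·3 + (-0.6155)·0 = -0.3693.
u_3 = c_3 − 1.2247·e_1 + 0.3693·e_2 = (1.9091, 0.2727, 3.5455, 0.2727).
‖u_3‖ = 4.0452, so e_3 = (0.4719, 0.0674, 0.8765, 0.0674).
Qᵀb = (-1.2247, 2.5849, -1.6181).
Back-substitute: x_3 = -1.6181/4.0452 = -0.4000.
x_2 = (2.5849 + 0.3693·(-0.4000))/1.3540 = 1.8000.
x_1 = (-1.2247 − 5.3072·1.8000 − 1.2247·(-0.4000))/4.8990 = -2.1000.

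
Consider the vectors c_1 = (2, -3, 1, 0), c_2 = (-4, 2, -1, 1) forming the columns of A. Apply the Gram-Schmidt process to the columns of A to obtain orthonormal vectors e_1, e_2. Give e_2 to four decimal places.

e_2 = (-0.7627, -0.4987, 0.0293, 0.4107)

e_1 = c_1/‖c_1‖ = (2, -3, 1, 0)/3.7417 = (0.5345, -0.8018, 0.2673, 0.0000).
r_{12} = e_1·c_2 = -4.0089.
u_2 = c_2 + 4.0089·e_1 = (-1.8571, -1.2143, 0.0714, 1.0000).
‖u_2‖ = 2.4349, so e_2 = (-0.7627, -0.4987, 0.0293, 0.4107).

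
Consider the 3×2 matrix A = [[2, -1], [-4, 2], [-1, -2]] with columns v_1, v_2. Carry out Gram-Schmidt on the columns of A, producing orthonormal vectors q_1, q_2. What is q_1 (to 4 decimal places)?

q_1 = (0.4364, -0.8729, -0.2182)

v_1 = (2, -4, -1); ‖v_1‖ = 4.5826, so q_1 = (0.4364, -0.8729, -0.2182).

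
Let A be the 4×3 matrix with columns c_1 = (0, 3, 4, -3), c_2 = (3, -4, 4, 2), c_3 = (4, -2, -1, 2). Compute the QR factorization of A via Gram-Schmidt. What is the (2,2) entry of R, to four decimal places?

r_{22} = 6.6994

c_1 = (0, 3, 4, -3); ‖c_1‖ = 5.8310, so q_1 = (0.0000, 0.5145, 0.6860, -0.5145).
q_1·c_2 = 0.0000·3 + 0.5145·(-4) + 0.6860·4 + (-0.5145)·2 = -0.3430.
u_2 = c_2 + 0.3430·q_1 = (3.0000, -3.8235, 4.2353, 1.8235).
r_{22} = ‖u_2‖ = 6.6994.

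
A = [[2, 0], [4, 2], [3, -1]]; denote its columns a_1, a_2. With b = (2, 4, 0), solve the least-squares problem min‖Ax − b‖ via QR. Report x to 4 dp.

x = (0.5000, 1.1000)

e_1 = a_1/‖a_1‖ = (2, 4, 3)/5.3852 = (0.3714, 0.7428, 0.5571).
r_{12} = e_1·a_2 = 0.9285.
u_2 = a_2 − 0.9285·e_1 = (-0.3448, 1.3103, -1.5172).
‖u_2‖ = 2.0342, so e_2 = (-0.1695, 0.6442, -0.7459).
Qᵀb = (3.7139, 2.2376).
Back-substitute: x_2 = 2.2376/2.0342 = 1.1000.
x_1 = (3.7139 − 0.9285·1.1000)/5.3852 = 0.5000.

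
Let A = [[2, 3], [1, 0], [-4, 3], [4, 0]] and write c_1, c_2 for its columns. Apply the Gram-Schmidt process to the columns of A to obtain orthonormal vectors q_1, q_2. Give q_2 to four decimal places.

q_1 = c_1/‖c_1‖ = (2, 1, -4, 4)/6.0828 = (0.3288, 0.1644, -0.6576, 0.6576).
r_{12} = q_1·c_2 = -0.9864.
u_2 = c_2 + 0.9864·q_1 = (3.3243, 0.1622, 2.3514, 0.6486).
‖u_2‖ = 4.1264, so q_2 = (0.8056, 0.0393, 0.5698, 0.1572).

q_2 = (0.8056, 0.0393, 0.5698, 0.1572)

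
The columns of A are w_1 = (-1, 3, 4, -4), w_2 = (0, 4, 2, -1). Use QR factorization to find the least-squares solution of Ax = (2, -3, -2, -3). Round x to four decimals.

w_1 = (-1, 3, 4, -4); ‖w_1‖ = 6.4807, so q_1 = (-0.1543, 0.4629, 0.6172, -0.6172).
q_1·w_2 = (-0.1543)·0 + 0.4629·4 + 0.6172·2 + (-0.6172)·(-1) = 3.7033.
u_2 = w_2 − 3.7033·q_1 = (0.5714, 2.2857, -0.2857, 1.2857).
‖u_2‖ = 2.6992, so q_2 = (0.2117, 0.8468, -0.1059, 0.4763).
Qᵀb = (-1.0801, -3.3343).
Back-substitute: x_2 = -3.3343/2.6992 = -1.2353.
x_1 = (-1.0801 − 3.7033·(-1.2353))/6.4807 = 0.5392.

x = (0.5392, -1.2353)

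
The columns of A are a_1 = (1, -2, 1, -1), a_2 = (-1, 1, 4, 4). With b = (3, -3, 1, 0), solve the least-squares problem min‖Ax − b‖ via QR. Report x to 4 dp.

a_1 = (1, -2, 1, -1); ‖a_1‖ = 2.6458, so e_1 = (0.3780, -0.7559, 0.3780, -0.3780).
e_1·a_2 = 0.3780·(-1) + (-0.7559)·1 + 0.3780·4 + (-0.3780)·4 = -1.1339.
u_2 = a_2 + 1.1339·e_1 = (-0.5714, 0.1429, 4.4286, 3.5714).
‖u_2‖ = 5.7196, so e_2 = (-0.0999, 0.0250, 0.7743, 0.6244).
Qᵀb = (3.7796, 0.3996).
Back-substitute: x_2 = 0.3996/5.7196 = 0.0699.
x_1 = (3.7796 + 1.1339·0.0699)/2.6458 = 1.4585.

x = (1.4585, 0.0699)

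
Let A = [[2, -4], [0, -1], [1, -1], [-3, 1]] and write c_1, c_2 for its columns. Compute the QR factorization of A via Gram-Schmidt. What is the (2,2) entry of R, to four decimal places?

e_1 = c_1/‖c_1‖ = (2, 0, 1, -3)/3.7417 = (0.5345, 0.0000, 0.2673, -0.8018).
r_{12} = e_1·c_2 = -3.2071.
u_2 = c_2 + 3.2071·e_1 = (-2.2857, -1.0000, -0.1429, -1.5714).
r_{22} = ‖u_2‖ = 2.9520.

r_{22} = 2.9520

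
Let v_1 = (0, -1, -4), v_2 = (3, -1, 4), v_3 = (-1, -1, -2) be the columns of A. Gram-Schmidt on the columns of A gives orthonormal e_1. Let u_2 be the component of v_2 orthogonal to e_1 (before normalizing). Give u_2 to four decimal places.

v_1 = (0, -1, -4); ‖v_1‖ = 4.1231, so e_1 = (0.0000, -0.2425, -0.9701).
e_1·v_2 = 0.0000·3 + (-0.2425)·(-1) + (-0.9701)·4 = -3.6380.
u_2 = v_2 + 3.6380·e_1 = (3.0000, -1.8824, 0.4706).

u_2 = (3.0000, -1.8824, 0.4706)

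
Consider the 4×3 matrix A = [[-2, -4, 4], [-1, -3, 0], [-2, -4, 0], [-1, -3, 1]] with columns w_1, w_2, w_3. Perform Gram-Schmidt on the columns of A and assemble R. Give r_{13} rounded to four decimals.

e_1 = w_1/‖w_1‖ = (-2, -1, -2, -1)/3.1623 = (-0.6325, -0.3162, -0.6325, -0.3162).
r_{13} = e_1·w_3 = -2.8460.

r_{13} = -2.8460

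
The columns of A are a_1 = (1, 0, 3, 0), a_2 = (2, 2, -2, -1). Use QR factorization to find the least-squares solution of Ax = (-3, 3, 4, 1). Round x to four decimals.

x = (0.7105, -0.4737)

a_1 = (1, 0, 3, 0); ‖a_1‖ = 3.1623, so q_1 = (0.3162, 0.0000, 0.9487, 0.0000).
q_1·a_2 = 0.3162·2 + 0.0000·2 + 0.9487·(-2) + 0.0000·(-1) = -1.2649.
u_2 = a_2 + 1.2649·q_1 = (2.4000, 2.0000, -0.8000, -1.0000).
‖u_2‖ = 3.3764, so q_2 = (0.7108, 0.5923, -0.2369, -0.2962).
Qᵀb = (2.8460, -1.5993).
Back-substitute: x_2 = -1.5993/3.3764 = -0.4737.
x_1 = (2.8460 + 1.2649·(-0.4737))/3.1623 = 0.7105.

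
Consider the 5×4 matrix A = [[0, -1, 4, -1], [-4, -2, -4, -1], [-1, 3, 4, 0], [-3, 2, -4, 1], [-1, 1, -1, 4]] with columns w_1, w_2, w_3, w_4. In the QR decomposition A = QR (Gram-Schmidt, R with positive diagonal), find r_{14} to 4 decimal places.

r_{14} = -0.5774

w_1 = (0, -4, -1, -3, -1); ‖w_1‖ = 5.1962, so q_1 = (0.0000, -0.7698, -0.1925, -0.5774, -0.1925).
r_{14} = q_1·w_4 = -0.5774.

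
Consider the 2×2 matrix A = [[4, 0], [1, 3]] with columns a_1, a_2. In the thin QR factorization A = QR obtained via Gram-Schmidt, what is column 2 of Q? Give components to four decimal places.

a_1 = (4, 1); ‖a_1‖ = 4.1231, so e_1 = (0.9701, 0.2425).
e_1·a_2 = 0.9701·0 + 0.2425·3 = 0.7276.
u_2 = a_2 − 0.7276·e_1 = (-0.7059, 2.8235).
‖u_2‖ = 2.9104, so e_2 = (-0.2425, 0.9701).

e_2 = (-0.2425, 0.9701)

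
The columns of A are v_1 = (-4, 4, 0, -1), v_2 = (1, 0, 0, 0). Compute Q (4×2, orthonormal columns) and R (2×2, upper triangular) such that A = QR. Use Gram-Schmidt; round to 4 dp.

Q = [[-0.6963, 0.7177], [0.6963, 0.6755], [0.0000, 0.0000], [-0.1741, -0.1689]], R = [[5.7446, -0.6963], [0.0000, 0.7177]]

e_1 = v_1/‖v_1‖ = (-4, 4, 0, -1)/5.7446 = (-0.6963, 0.6963, 0.0000, -0.1741).
r_{12} = e_1·v_2 = -0.6963.
u_2 = v_2 + 0.6963·e_1 = (0.5152, 0.4848, 0.0000, -0.1212).
‖u_2‖ = 0.7177, so e_2 = (0.7177, 0.6755, 0.0000, -0.1689).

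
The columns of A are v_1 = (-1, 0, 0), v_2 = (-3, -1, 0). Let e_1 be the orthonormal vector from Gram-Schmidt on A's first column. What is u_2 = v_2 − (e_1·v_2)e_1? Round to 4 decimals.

u_2 = (0.0000, -1.0000, 0.0000)

v_1 = (-1, 0, 0); ‖v_1‖ = 1.0000, so e_1 = (-1.0000, 0.0000, 0.0000).
e_1·v_2 = (-1.0000)·(-3) + 0.0000·(-1) + 0.0000·0 = 3.0000.
u_2 = v_2 − 3.0000·e_1 = (0.0000, -1.0000, 0.0000).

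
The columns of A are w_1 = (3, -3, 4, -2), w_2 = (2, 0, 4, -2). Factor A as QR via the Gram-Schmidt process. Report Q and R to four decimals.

w_1 = (3, -3, 4, -2); ‖w_1‖ = 6.1644, so q_1 = (0.4867, -0.4867, 0.6489, -0.3244).
q_1·w_2 = 0.4867·2 + (-0.4867)·0 + 0.6489·4 + (-0.3244)·(-2) = 4.2178.
u_2 = w_2 − 4.2178·q_1 = (-0.0526, 2.0526, 1.2632, -0.6316).
‖u_2‖ = 2.4921, so q_2 = (-0.0211, 0.8237, 0.5069, -0.2534).

Q = [[0.4867, -0.0211], [-0.4867, 0.8237], [0.6489, 0.5069], [-0.3244, -0.2534]], R = [[6.1644, 4.2178], [0.0000, 2.4921]]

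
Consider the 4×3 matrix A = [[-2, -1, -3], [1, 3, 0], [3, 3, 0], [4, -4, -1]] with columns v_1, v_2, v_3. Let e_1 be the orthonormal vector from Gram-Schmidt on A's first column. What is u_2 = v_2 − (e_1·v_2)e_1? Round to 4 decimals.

v_1 = (-2, 1, 3, 4); ‖v_1‖ = 5.4772, so e_1 = (-0.3651, 0.1826, 0.5477, 0.7303).
e_1·v_2 = (-0.3651)·(-1) + 0.1826·3 + 0.5477·3 + 0.7303·(-4) = -0.3651.
u_2 = v_2 + 0.3651·e_1 = (-1.1333, 3.0667, 3.2000, -3.7333).

u_2 = (-1.1333, 3.0667, 3.2000, -3.7333)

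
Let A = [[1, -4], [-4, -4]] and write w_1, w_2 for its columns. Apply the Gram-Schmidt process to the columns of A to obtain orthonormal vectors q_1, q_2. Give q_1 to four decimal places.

q_1 = (0.2425, -0.9701)

q_1 = w_1/‖w_1‖ = (1, -4)/4.1231 = (0.2425, -0.9701).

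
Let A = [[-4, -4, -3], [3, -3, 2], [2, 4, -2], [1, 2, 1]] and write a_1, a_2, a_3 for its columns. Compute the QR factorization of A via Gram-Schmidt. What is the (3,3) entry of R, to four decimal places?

q_1 = a_1/‖a_1‖ = (-4, 3, 2, 1)/5.4772 = (-0.7303, 0.5477, 0.3651, 0.1826).
r_{12} = q_1·a_2 = 3.1038.
u_2 = a_2 − 3.1038·q_1 = (-1.7333, -4.7000, 2.8667, 1.4333).
‖u_2‖ = 5.9470, so q_2 = (-0.2915, -0.7903, 0.4820, 0.2410).
r_{13} = q_1·a_3 = 2.7386; r_{23} = q_2·a_3 = -1.4293.
u_3 = a_3 − 2.7386·q_1 + 1.4293·q_2 = (-1.4166, -0.6296, -2.3110, 0.8445).
r_{33} = ‖u_3‖ = 2.9081.

r_{33} = 2.9081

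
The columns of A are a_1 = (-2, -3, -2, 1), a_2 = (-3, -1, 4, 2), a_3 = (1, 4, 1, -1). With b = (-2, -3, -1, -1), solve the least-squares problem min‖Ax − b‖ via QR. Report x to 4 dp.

e_1 = a_1/‖a_1‖ = (-2, -3, -2, 1)/4.2426 = (-0.4714, -0.7071, -0.4714, 0.2357).
r_{12} = e_1·a_2 = 0.7071.
u_2 = a_2 − 0.7071·e_1 = (-2.6667, -0.5000, 4.3333, 1.8333).
‖u_2‖ = 5.4314, so e_2 = (-0.4910, -0.0921, 0.7978, 0.3375).
r_{13} = e_1·a_3 = -4.0069; r_{23} = e_2·a_3 = -0.3989.
u_3 = a_3 + 4.0069·e_1 + 0.3989·e_2 = (-1.0847, 1.1299, -0.5706, 0.0791).
‖u_3‖ = 1.6689, so e_3 = (-0.6500, 0.6770, -0.3419, 0.0474).
Qᵀb = (3.2998, 0.1227, -0.4367).
Back-substitute: x_3 = -0.4367/1.6689 = -0.2617.
x_2 = (0.1227 + 0.3989·(-0.2617))/5.4314 = 0.0034.
x_1 = (3.2998 − 0.7071·0.0034 + 4.0069·(-0.2617))/4.2426 = 0.5301.

x = (0.5301, 0.0034, -0.2617)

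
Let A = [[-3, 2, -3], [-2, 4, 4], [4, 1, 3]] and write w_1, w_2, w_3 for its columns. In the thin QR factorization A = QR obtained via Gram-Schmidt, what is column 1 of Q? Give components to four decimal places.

q_1 = w_1/‖w_1‖ = (-3, -2, 4)/5.3852 = (-0.5571, -0.3714, 0.7428).

q_1 = (-0.5571, -0.3714, 0.7428)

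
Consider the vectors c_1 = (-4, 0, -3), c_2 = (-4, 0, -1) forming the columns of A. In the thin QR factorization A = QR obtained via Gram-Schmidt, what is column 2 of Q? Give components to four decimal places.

e_2 = (-0.6000, 0.0000, 0.8000)

c_1 = (-4, 0, -3); ‖c_1‖ = 5.0000, so e_1 = (-0.8000, 0.0000, -0.6000).
e_1·c_2 = (-0.8000)·(-4) + 0.0000·0 + (-0.6000)·(-1) = 3.8000.
u_2 = c_2 − 3.8000·e_1 = (-0.9600, 0.0000, 1.2800).
‖u_2‖ = 1.6000, so e_2 = (-0.6000, 0.0000, 0.8000).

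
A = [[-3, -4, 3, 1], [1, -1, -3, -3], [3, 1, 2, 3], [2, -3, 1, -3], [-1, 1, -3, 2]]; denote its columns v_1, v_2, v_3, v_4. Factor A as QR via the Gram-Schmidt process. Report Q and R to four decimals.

Q = [[-0.6124, -0.6134, 0.2651, 0.3551], [0.2041, -0.2535, -0.7078, 0.0392], [0.6124, 0.0245, 0.4309, 0.6094], [0.4082, -0.7033, -0.1323, -0.0480], [-0.2041, 0.2535, -0.4749, 0.7062]], R = [[4.8990, 1.4289, -0.2041, -1.0206], [0.0000, 5.0949, -2.4943, 2.8378], [0.0000, 0.0000, 5.0731, 3.1282], [0.0000, 0.0000, 0.0000, 3.6221]]

e_1 = v_1/‖v_1‖ = (-3, 1, 3, 2, -1)/4.8990 = (-0.6124, 0.2041, 0.6124, 0.4082, -0.2041).
r_{12} = e_1·v_2 = 1.4289.
u_2 = v_2 − 1.4289·e_1 = (-3.1250, -1.2917, 0.1250, -3.5833, 1.2917).
‖u_2‖ = 5.0949, so e_2 = (-0.6134, -0.2535, 0.0245, -0.7033, 0.2535).
r_{13} = e_1·v_3 = -0.2041; r_{23} = e_2·v_3 = -2.4943.
u_3 = v_3 + 0.2041·e_1 + 2.4943·e_2 = (1.3451, -3.5907, 2.1862, -0.6709, -2.4093).
‖u_3‖ = 5.0731, so e_3 = (0.2651, -0.7078, 0.4309, -0.1323, -0.4749).
r_{14} = e_1·v_4 = -1.0206; r_{24} = e_2·v_4 = 2.8378; r_{34} = e_3·v_4 = 3.1282.
u_4 = v_4 + 1.0206·e_1 − 2.8378·e_2 − 3.1282·e_3 = (1.2861, 0.1419, 2.2073, -0.1738, 2.5579).
‖u_4‖ = 3.6221, so e_4 = (0.3551, 0.0392, 0.6094, -0.0480, 0.7062).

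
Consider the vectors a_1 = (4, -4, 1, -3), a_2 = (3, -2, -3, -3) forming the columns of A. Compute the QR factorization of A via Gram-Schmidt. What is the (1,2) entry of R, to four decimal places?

r_{12} = 4.0119

q_1 = a_1/‖a_1‖ = (4, -4, 1, -3)/6.4807 = (0.6172, -0.6172, 0.1543, -0.4629).
r_{12} = q_1·a_2 = 4.0119.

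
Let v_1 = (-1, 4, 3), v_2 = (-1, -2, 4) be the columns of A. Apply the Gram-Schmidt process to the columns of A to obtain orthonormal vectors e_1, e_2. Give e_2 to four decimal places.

v_1 = (-1, 4, 3); ‖v_1‖ = 5.0990, so e_1 = (-0.1961, 0.7845, 0.5883).
e_1·v_2 = (-0.1961)·(-1) + 0.7845·(-2) + 0.5883·4 = 0.9806.
u_2 = v_2 − 0.9806·e_1 = (-0.8077, -2.7692, 3.4231).
‖u_2‖ = 4.4764, so e_2 = (-0.1804, -0.6186, 0.7647).

e_2 = (-0.1804, -0.6186, 0.7647)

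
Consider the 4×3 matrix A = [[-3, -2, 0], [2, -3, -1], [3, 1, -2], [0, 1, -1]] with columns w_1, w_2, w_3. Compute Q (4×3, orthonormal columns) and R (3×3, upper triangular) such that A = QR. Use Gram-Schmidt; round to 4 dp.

Q = [[-0.6396, -0.4165, -0.5603], [0.4264, -0.8568, -0.0162], [0.6396, 0.1547, -0.5495], [0.0000, 0.2618, -0.6196]], R = [[4.6904, 0.6396, -1.7056], [0.0000, 3.8198, 0.2856], [0.0000, 0.0000, 1.7347]]

w_1 = (-3, 2, 3, 0); ‖w_1‖ = 4.6904, so e_1 = (-0.6396, 0.4264, 0.6396, 0.0000).
e_1·w_2 = (-0.6396)·(-2) + 0.4264·(-3) + 0.6396·1 + 0.0000·1 = 0.6396.
u_2 = w_2 − 0.6396·e_1 = (-1.5909, -3.2727, 0.5909, 1.0000).
‖u_2‖ = 3.8198, so e_2 = (-0.4165, -0.8568, 0.1547, 0.2618).
e_1·w_3 = (-0.6396)·0 + 0.4264·(-1) + 0.6396·(-2) + 0.0000·(-1) = -1.7056; e_2·w_3 = (-0.4165)·0 + (-0.8568)·(-1) + 0.1547·(-2) + 0.2618·(-1) = 0.2856.
u_3 = w_3 + 1.7056·e_1 − 0.2856·e_2 = (-0.9720, -0.0280, -0.9533, -1.0748).
‖u_3‖ = 1.7347, so e_3 = (-0.5603, -0.0162, -0.5495, -0.6196).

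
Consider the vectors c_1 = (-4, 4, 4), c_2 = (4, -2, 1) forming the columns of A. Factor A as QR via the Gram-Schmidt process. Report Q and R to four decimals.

c_1 = (-4, 4, 4); ‖c_1‖ = 6.9282, so q_1 = (-0.5774, 0.5774, 0.5774).
q_1·c_2 = (-0.5774)·4 + 0.5774·(-2) + 0.5774·1 = -2.8868.
u_2 = c_2 + 2.8868·q_1 = (2.3333, -0.3333, 2.6667).
‖u_2‖ = 3.5590, so q_2 = (0.6556, -0.0937, 0.7493).

Q = [[-0.5774, 0.6556], [0.5774, -0.0937], [0.5774, 0.7493]], R = [[6.9282, -2.8868], [0.0000, 3.5590]]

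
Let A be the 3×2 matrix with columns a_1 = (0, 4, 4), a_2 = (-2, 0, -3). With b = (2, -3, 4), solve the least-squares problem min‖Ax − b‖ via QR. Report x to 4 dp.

x = (-0.5147, -1.7059)

a_1 = (0, 4, 4); ‖a_1‖ = 5.6569, so q_1 = (0.0000, 0.7071, 0.7071).
q_1·a_2 = 0.0000·(-2) + 0.7071·0 + 0.7071·(-3) = -2.1213.
u_2 = a_2 + 2.1213·q_1 = (-2.0000, 1.5000, -1.5000).
‖u_2‖ = 2.9155, so q_2 = (-0.6860, 0.5145, -0.5145).
Qᵀb = (0.7071, -4.9735).
Back-substitute: x_2 = -4.9735/2.9155 = -1.7059.
x_1 = (0.7071 + 2.1213·(-1.7059))/5.6569 = -0.5147.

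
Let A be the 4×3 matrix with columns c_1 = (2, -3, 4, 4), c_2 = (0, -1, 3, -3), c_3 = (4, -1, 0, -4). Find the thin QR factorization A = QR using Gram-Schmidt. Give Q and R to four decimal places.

e_1 = c_1/‖c_1‖ = (2, -3, 4, 4)/6.7082 = (0.2981, -0.4472, 0.5963, 0.5963).
r_{12} = e_1·c_2 = 0.4472.
u_2 = c_2 − 0.4472·e_1 = (-0.1333, -0.8000, 2.7333, -3.2667).
‖u_2‖ = 4.3359, so e_2 = (-0.0308, -0.1845, 0.6304, -0.7534).
r_{13} = e_1·c_3 = -0.7454; r_{23} = e_2·c_3 = 3.0751.
u_3 = c_3 + 0.7454·e_1 − 3.0751·e_2 = (4.3168, -0.7660, -1.4941, -1.2388).
‖u_3‖ = 4.7946, so e_3 = (0.9003, -0.1598, -0.3116, -0.2584).

Q = [[0.2981, -0.0308, 0.9003], [-0.4472, -0.1845, -0.1598], [0.5963, 0.6304, -0.3116], [0.5963, -0.7534, -0.2584]], R = [[6.7082, 0.4472, -0.7454], [0.0000, 4.3359, 3.0751], [0.0000, 0.0000, 4.7946]]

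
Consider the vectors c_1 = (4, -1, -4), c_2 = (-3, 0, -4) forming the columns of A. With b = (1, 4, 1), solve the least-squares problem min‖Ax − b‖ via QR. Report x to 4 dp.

c_1 = (4, -1, -4); ‖c_1‖ = 5.7446, so q_1 = (0.6963, -0.1741, -0.6963).
q_1·c_2 = 0.6963·(-3) + (-0.1741)·0 + (-0.6963)·(-4) = 0.6963.
u_2 = c_2 − 0.6963·q_1 = (-3.4848, 0.1212, -3.5152).
‖u_2‖ = 4.9513, so q_2 = (-0.7038, 0.0245, -0.7099).
Qᵀb = (-0.6963, -1.3159).
Back-substitute: x_2 = -1.3159/4.9513 = -0.2658.
x_1 = (-0.6963 − 0.6963·(-0.2658))/5.7446 = -0.0890.

x = (-0.0890, -0.2658)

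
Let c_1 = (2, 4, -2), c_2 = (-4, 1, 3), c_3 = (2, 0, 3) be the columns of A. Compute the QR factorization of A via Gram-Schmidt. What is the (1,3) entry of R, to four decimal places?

r_{13} = -0.4082

q_1 = c_1/‖c_1‖ = (2, 4, -2)/4.8990 = (0.4082, 0.8165, -0.4082).
r_{13} = q_1·c_3 = -0.4082.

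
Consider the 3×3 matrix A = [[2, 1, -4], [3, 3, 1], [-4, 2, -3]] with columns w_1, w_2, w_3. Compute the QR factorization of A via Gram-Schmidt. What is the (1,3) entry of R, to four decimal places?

e_1 = w_1/‖w_1‖ = (2, 3, -4)/5.3852 = (0.3714, 0.5571, -0.7428).
r_{13} = e_1·w_3 = 1.2999.

r_{13} = 1.2999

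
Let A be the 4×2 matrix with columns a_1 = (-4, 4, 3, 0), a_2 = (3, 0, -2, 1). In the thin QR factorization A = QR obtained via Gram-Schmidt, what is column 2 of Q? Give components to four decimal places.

a_1 = (-4, 4, 3, 0); ‖a_1‖ = 6.4031, so q_1 = (-0.6247, 0.6247, 0.4685, 0.0000).
q_1·a_2 = (-0.6247)·3 + 0.6247·0 + 0.4685·(-2) + 0.0000·1 = -2.8111.
u_2 = a_2 + 2.8111·q_1 = (1.2439, 1.7561, -0.6829, 1.0000).
‖u_2‖ = 2.4693, so q_2 = (0.5037, 0.7112, -0.2766, 0.4050).

q_2 = (0.5037, 0.7112, -0.2766, 0.4050)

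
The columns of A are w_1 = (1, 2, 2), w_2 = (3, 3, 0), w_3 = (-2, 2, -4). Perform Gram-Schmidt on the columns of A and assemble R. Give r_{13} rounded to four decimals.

w_1 = (1, 2, 2); ‖w_1‖ = 3.0000, so q_1 = (0.3333, 0.6667, 0.6667).
r_{13} = q_1·w_3 = -2.0000.

r_{13} = -2.0000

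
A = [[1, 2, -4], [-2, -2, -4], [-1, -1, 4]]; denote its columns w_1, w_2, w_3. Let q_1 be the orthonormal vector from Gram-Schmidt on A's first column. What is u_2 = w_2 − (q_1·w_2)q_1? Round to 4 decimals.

q_1 = w_1/‖w_1‖ = (1, -2, -1)/2.4495 = (0.4082, -0.8165, -0.4082).
r_{12} = q_1·w_2 = 2.8577.
u_2 = w_2 − 2.8577·q_1 = (0.8333, 0.3333, 0.1667).

u_2 = (0.8333, 0.3333, 0.1667)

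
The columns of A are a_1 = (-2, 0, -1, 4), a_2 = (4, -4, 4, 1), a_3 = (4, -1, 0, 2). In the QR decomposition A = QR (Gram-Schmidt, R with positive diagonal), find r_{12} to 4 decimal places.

r_{12} = -1.7457

a_1 = (-2, 0, -1, 4); ‖a_1‖ = 4.5826, so q_1 = (-0.4364, 0.0000, -0.2182, 0.8729).
r_{12} = q_1·a_2 = -1.7457.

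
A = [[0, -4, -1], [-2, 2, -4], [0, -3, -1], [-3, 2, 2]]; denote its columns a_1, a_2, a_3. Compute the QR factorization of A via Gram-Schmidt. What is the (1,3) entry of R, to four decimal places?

e_1 = a_1/‖a_1‖ = (0, -2, 0, -3)/3.6056 = (0.0000, -0.5547, 0.0000, -0.8321).
r_{13} = e_1·a_3 = 0.5547.

r_{13} = 0.5547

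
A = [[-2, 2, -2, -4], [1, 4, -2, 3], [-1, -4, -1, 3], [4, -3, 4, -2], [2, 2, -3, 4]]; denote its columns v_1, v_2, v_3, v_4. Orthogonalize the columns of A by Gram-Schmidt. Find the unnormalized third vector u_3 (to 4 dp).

v_1 = (-2, 1, -1, 4, 2); ‖v_1‖ = 5.0990, so e_1 = (-0.3922, 0.1961, -0.1961, 0.7845, 0.3922).
e_1·v_2 = (-0.3922)·2 + 0.1961·4 + (-0.1961)·(-4) + 0.7845·(-3) + 0.3922·2 = -0.7845.
u_2 = v_2 + 0.7845·e_1 = (1.6923, 4.1538, -4.1538, -2.3846, 2.3077).
‖u_2‖ = 6.9559, so e_2 = (0.2433, 0.5972, -0.5972, -0.3428, 0.3318).
e_1·v_3 = (-0.3922)·(-2) + 0.1961·(-2) + (-0.1961)·(-1) + 0.7845·4 + 0.3922·(-3) = 2.5495; e_2·v_3 = 0.2433·(-2) + 0.5972·(-2) + (-0.5972)·(-1) + (-0.3428)·4 + 0.3318·(-3) = -3.4503.
u_3 = v_3 − 2.5495·e_1 + 3.4503·e_2 = (-0.1606, -0.4396, -2.5604, 0.8172, -2.8553).

u_3 = (-0.1606, -0.4396, -2.5604, 0.8172, -2.8553)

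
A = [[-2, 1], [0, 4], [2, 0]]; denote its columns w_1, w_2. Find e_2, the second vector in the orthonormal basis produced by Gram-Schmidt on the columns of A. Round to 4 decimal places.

e_1 = w_1/‖w_1‖ = (-2, 0, 2)/2.8284 = (-0.7071, 0.0000, 0.7071).
r_{12} = e_1·w_2 = -0.7071.
u_2 = w_2 + 0.7071·e_1 = (0.5000, 4.0000, 0.5000).
‖u_2‖ = 4.0620, so e_2 = (0.1231, 0.9847, 0.1231).

e_2 = (0.1231, 0.9847, 0.1231)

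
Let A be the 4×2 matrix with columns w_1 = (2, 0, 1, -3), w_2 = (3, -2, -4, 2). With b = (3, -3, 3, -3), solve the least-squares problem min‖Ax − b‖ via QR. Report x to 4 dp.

x = (1.3049, 0.0673)

q_1 = w_1/‖w_1‖ = (2, 0, 1, -3)/3.7417 = (0.5345, 0.0000, 0.2673, -0.8018).
r_{12} = q_1·w_2 = -1.0690.
u_2 = w_2 + 1.0690·q_1 = (3.5714, -2.0000, -3.7143, 1.1429).
‖u_2‖ = 5.6442, so q_2 = (0.6328, -0.3543, -0.6581, 0.2025).
Qᵀb = (4.8107, 0.3797).
Back-substitute: x_2 = 0.3797/5.6442 = 0.0673.
x_1 = (4.8107 + 1.0690·0.0673)/3.7417 = 1.3049.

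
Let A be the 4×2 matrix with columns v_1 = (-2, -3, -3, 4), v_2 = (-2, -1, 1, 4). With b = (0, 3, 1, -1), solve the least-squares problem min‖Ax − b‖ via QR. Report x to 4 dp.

x = (-0.5321, 0.2110)

v_1 = (-2, -3, -3, 4); ‖v_1‖ = 6.1644, so q_1 = (-0.3244, -0.4867, -0.4867, 0.6489).
q_1·v_2 = (-0.3244)·(-2) + (-0.4867)·(-1) + (-0.4867)·1 + 0.6489·4 = 3.2444.
u_2 = v_2 − 3.2444·q_1 = (-0.9474, 0.5789, 2.5789, 1.8947).
‖u_2‖ = 3.3873, so q_2 = (-0.2797, 0.1709, 0.7614, 0.5594).
Qᵀb = (-2.5955, 0.7147).
Back-substitute: x_2 = 0.7147/3.3873 = 0.2110.
x_1 = (-2.5955 − 3.2444·0.2110)/6.1644 = -0.5321.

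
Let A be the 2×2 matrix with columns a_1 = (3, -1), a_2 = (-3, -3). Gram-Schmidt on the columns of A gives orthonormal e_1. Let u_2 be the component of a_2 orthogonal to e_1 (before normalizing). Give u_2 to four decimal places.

e_1 = a_1/‖a_1‖ = (3, -1)/3.1623 = (0.9487, -0.3162).
r_{12} = e_1·a_2 = -1.8974.
u_2 = a_2 + 1.8974·e_1 = (-1.2000, -3.6000).

u_2 = (-1.2000, -3.6000)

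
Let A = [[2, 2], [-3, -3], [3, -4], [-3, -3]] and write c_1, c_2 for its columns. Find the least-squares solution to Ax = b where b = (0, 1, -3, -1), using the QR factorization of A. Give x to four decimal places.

c_1 = (2, -3, 3, -3); ‖c_1‖ = 5.5678, so q_1 = (0.3592, -0.5388, 0.5388, -0.5388).
q_1·c_2 = 0.3592·2 + (-0.5388)·(-3) + 0.5388·(-4) + (-0.5388)·(-3) = 1.7961.
u_2 = c_2 − 1.7961·q_1 = (1.3548, -2.0323, -4.9677, -2.0323).
‖u_2‖ = 5.8970, so q_2 = (0.2298, -0.3446, -0.8424, -0.3446).
Qᵀb = (-1.6164, 2.5273).
Back-substitute: x_2 = 2.5273/5.8970 = 0.4286.
x_1 = (-1.6164 − 1.7961·0.4286)/5.5678 = -0.4286.

x = (-0.4286, 0.4286)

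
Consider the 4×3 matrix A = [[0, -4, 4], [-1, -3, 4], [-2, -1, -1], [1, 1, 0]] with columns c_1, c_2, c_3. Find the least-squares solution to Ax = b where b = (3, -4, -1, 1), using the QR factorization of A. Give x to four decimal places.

x = (3.6111, -3.3025, -2.5741)

e_1 = c_1/‖c_1‖ = (0, -1, -2, 1)/2.4495 = (0.0000, -0.4082, -0.8165, 0.4082).
r_{12} = e_1·c_2 = 2.4495.
u_2 = c_2 − 2.4495·e_1 = (-4.0000, -2.0000, 1.0000, 0.0000).
‖u_2‖ = 4.5826, so e_2 = (-0.8729, -0.4364, 0.2182, 0.0000).
r_{13} = e_1·c_3 = -0.8165; r_{23} = e_2·c_3 = -5.4554.
u_3 = c_3 + 0.8165·e_1 + 5.4554·e_2 = (-0.7619, 1.2857, -0.4762, 0.3333).
‖u_3‖ = 1.6036, so e_3 = (-0.4751, 0.8018, -0.2970, 0.2079).
Qᵀb = (2.8577, -1.0911, -4.1277).
Back-substitute: x_3 = -4.1277/1.6036 = -2.5741.
x_2 = (-1.0911 + 5.4554·(-2.5741))/4.5826 = -3.3025.
x_1 = (2.8577 − 2.4495·(-3.3025) + 0.8165·(-2.5741))/2.4495 = 3.6111.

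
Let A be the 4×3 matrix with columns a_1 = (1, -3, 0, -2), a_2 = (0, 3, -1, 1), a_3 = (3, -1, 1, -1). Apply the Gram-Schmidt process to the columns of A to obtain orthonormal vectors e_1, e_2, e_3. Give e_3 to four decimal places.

e_1 = a_1/‖a_1‖ = (1, -3, 0, -2)/3.7417 = (0.2673, -0.8018, 0.0000, -0.5345).
r_{12} = e_1·a_2 = -2.9399.
u_2 = a_2 + 2.9399·e_1 = (0.7857, 0.6429, -1.0000, -0.5714).
‖u_2‖ = 1.5353, so e_2 = (0.5118, 0.4187, -0.6513, -0.3722).
r_{13} = e_1·a_3 = 2.1381; r_{23} = e_2·a_3 = 0.8374.
u_3 = a_3 − 2.1381·e_1 − 0.8374·e_2 = (2.0000, 0.3636, 1.5455, 0.4545).
‖u_3‖ = 2.5937, so e_3 = (0.7711, 0.1402, 0.5958, 0.1752).

e_3 = (0.7711, 0.1402, 0.5958, 0.1752)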